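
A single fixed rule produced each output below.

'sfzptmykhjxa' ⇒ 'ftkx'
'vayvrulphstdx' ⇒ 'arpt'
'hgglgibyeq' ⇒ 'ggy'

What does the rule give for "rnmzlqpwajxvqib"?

nlwxi

Rule — keep one character in every 3, starting at position 2 (positions 2nd, 5th, 8th, ...).
"rnmzlqpwajxvqib" → "nlwxi".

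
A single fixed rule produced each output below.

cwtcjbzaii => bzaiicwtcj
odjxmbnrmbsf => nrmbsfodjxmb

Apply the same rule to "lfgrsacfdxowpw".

fdxowpwlfgrsac

The rule is to swap the front and back halves of the string.
For "lfgrsacfdxowpw" the result is "fdxowpwlfgrsac".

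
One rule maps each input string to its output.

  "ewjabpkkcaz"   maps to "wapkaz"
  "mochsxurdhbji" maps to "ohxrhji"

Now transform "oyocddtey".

ycdey

The rule is to swap each adjacent pair of characters (1↔2, 3↔4, ...), then keep every other character starting from the first (positions 1st, 3rd, 5th, ...).
Doing the same to "oyocddtey": "ycdey".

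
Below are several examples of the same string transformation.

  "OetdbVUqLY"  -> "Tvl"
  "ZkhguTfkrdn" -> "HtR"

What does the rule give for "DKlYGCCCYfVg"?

LcyG

What's happening: flip the case of every letter, then keep one character in every 3, starting at position 3 (positions 3rd, 6th, 9th, ...).
"DKlYGCCCYfVg" → "LcyG".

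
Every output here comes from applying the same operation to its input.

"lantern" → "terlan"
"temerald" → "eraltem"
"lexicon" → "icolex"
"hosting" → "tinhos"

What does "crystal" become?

Looking at the pairs, the operation is to delete the last character, then move the first 3 characters to the end (rotate left by 3).
"crystal" → "crysta" → "stacry".

stacry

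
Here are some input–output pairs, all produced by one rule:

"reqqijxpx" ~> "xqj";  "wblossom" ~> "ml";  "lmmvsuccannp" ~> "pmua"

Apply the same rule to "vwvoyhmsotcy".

yvho

Each output is the input with this applied: move the last 3 characters to the front (rotate right by 3), then keep one character in every 3, starting at position 3 (positions 3rd, 6th, 9th, ...).
For "vwvoyhmsotcy", step one produces "tcyvwvoyhmso"; step two turns that into "yvho".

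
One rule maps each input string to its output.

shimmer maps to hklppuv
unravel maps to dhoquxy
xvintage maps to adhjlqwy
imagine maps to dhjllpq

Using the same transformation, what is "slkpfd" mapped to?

ginosv

What's happening: shift every letter 3 places forward in the alphabet (wrapping around), then sort the characters into alphabetical order.
On "slkpfd" that produces "ginosv".
(Check on "imagine": → "lpdjlqh" → "dhjllpq" ✓)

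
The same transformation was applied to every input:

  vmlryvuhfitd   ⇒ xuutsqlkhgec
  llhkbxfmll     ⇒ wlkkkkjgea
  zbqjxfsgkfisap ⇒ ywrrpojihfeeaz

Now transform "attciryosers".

Rule — sort the characters into reverse alphabetical order, then shift every letter 1 place backward in the alphabet (wrapping around).
On "attciryosers": the first step gives "yttssrroieca", and the second then gives "xssrrqqnhdbz".

xssrrqqnhdbz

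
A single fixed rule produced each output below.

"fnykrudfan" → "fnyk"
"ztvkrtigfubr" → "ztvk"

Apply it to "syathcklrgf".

Each output is the input with this applied: keep only the first 4 characters.
Applying that to "syathcklrgf" gives "syat".

syat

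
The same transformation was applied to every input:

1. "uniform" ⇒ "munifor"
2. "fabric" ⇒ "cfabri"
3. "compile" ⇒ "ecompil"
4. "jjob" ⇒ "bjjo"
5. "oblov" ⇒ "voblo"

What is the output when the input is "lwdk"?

The transformation: move the last character to the front.
Doing the same to "lwdk": "klwd".

klwd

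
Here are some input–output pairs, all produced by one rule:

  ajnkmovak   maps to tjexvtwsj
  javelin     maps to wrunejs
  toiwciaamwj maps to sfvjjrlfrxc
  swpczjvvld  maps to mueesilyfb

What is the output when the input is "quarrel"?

unaajdz

Rule — shift every letter 9 places forward in the alphabet (wrapping around), then reverse the string.
Applying that to "quarrel" gives "unaajdz".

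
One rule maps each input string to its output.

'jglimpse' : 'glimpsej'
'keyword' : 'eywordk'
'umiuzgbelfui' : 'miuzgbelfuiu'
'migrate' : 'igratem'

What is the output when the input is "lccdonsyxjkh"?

Each output is the input with this applied: move the first character to the end.
"lccdonsyxjkh" → "ccdonsyxjkhl".

ccdonsyxjkhl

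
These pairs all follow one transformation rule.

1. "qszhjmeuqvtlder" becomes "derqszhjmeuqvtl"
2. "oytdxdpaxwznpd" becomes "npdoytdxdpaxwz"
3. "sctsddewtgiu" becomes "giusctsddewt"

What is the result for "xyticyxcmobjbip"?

bipxyticyxcmobj

In each case the input is transformed by: move the last 3 characters to the front (rotate right by 3).
"xyticyxcmobjbip" → "bipxyticyxcmobj".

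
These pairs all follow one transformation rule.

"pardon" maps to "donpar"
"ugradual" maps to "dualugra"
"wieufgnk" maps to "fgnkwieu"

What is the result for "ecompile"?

pileecom

The pattern: swap the front and back halves of the string.
So "ecompile" becomes "pileecom".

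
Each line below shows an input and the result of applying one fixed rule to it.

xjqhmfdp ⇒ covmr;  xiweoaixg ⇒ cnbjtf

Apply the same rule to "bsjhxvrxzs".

gxomcaw

Each output is the input with this applied: delete the last 3 characters, then shift every letter 5 places forward in the alphabet (wrapping around).
On "bsjhxvrxzs" that produces "gxomcaw".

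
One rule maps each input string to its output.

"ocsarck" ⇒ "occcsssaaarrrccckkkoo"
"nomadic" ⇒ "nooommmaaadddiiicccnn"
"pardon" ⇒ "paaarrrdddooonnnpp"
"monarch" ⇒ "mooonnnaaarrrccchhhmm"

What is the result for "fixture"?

Rule — repeat every character 3 times, then move the first 2 characters to the end (rotate left by 2).
Doing the same to "fixture": "fiiixxxtttuuurrreeeff".
(Check on "ocsarck": → "ooocccsssaaarrrccckkk" → "occcsssaaarrrccckkkoo" ✓)

fiiixxxtttuuurrreeeff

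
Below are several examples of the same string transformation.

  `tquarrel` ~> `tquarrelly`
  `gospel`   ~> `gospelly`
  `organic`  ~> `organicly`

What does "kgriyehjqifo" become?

kgriyehjqifoly

Rule — append "ly".
"kgriyehjqifo" → "kgriyehjqifoly".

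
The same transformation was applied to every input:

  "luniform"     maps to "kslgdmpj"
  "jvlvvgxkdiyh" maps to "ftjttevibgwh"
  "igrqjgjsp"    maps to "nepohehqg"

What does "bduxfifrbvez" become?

xbsvdgdpztcz

Each output is the input with this applied: shift every letter 2 places backward in the alphabet (wrapping around), then swap the first and last characters.
Applying that to "bduxfifrbvez" gives "xbsvdgdpztcz".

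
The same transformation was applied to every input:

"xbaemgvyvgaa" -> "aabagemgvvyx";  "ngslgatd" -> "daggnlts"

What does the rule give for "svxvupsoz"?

What's happening: sort the characters into alphabetical order, then swap each adjacent pair of characters (1↔2, 3↔4, ...).
Working it through for "svxvupsoz": intermediate "opssuvvxz", final "possvuxvz".

possvuxvz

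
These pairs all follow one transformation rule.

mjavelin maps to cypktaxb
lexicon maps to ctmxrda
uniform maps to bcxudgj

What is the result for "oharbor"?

gwpgqdd

In each case the input is transformed by: swap the first and last characters, then shift every letter 11 places backward in the alphabet (wrapping around).
Working it through for "oharbor": intermediate "rharboo", final "gwpgqdd".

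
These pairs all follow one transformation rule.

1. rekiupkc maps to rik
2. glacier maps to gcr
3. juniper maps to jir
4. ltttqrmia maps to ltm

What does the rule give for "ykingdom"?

yno

The pattern: keep one character in every 3, starting at position 1 (positions 1st, 4th, 7th, ...).
Applying that to "ykingdom" gives "yno".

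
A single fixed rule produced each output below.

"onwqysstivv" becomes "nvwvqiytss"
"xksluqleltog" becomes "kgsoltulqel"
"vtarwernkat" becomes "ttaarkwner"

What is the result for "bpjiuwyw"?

The rule is to delete the first character, then take characters alternately from the front and the back (1st, last, 2nd, 2nd-last, ...).
Working it through for "bpjiuwyw": intermediate "pjiuwyw", final "pwjyiwu".

pwjyiwu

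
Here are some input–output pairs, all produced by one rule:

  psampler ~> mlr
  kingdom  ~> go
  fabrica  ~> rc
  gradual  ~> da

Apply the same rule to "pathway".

Each output is the input with this applied: delete the first 2 characters, then keep every other character starting from the second (positions 2nd, 4th, 6th, ...).
On "pathway" that produces "ha".

ha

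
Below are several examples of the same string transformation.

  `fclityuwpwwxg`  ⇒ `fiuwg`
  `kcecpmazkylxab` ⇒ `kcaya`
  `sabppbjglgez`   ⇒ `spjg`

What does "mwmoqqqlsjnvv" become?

The pattern: keep one character in every 3, starting at position 1 (positions 1st, 4th, 7th, ...).
"mwmoqqqlsjnvv" → "moqjv".

moqjv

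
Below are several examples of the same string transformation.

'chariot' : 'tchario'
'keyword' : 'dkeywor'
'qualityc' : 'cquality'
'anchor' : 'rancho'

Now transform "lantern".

nlanter

The rule is to move the last character to the front.
"lantern" → "nlanter".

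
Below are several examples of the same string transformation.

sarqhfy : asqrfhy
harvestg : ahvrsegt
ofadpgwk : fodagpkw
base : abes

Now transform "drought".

What's happening: swap each adjacent pair of characters (1↔2, 3↔4, ...).
Applying that to "drought" gives "rduohgt".

rduohgt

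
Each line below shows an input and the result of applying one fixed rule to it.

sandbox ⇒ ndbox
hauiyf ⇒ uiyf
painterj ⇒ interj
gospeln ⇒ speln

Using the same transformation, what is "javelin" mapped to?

What's happening: delete the first 2 characters.
"javelin" → "velin".

velin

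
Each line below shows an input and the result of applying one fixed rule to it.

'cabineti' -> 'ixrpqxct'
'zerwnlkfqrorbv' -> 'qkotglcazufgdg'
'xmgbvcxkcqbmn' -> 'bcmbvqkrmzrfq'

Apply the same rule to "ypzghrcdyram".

The rule is to shift every letter 11 places backward in the alphabet (wrapping around), then move the last 2 characters to the front (rotate right by 2).
On "ypzghrcdyram": the first step gives "neovwgrsngpb", and the second then gives "pbneovwgrsng".

pbneovwgrsng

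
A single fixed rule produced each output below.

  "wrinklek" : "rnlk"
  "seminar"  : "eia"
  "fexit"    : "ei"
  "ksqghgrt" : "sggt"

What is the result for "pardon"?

adn

The pattern: keep every other character starting from the second (positions 2nd, 4th, 6th, ...).
"pardon" → "adn".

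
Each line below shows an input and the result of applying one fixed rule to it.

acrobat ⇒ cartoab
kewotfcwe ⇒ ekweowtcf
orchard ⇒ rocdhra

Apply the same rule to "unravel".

nurlaev

Each output is the input with this applied: move the first character to the end, then take characters alternately from the front and the back (1st, last, 2nd, 2nd-last, ...).
Starting from "unravel": after the first operation, "nravelu"; after the second, "nurlaev".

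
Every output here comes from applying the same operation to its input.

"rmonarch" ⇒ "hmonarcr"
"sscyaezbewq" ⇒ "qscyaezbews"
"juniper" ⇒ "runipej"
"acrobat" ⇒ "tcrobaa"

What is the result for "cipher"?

riphec

Looking at the pairs, the operation is to swap the first and last characters.
For "cipher" the result is "riphec".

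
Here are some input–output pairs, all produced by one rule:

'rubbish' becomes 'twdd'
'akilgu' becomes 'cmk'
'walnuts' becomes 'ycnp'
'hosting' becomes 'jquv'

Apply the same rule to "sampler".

The pattern: delete the last 3 characters, then shift every letter 2 places forward in the alphabet (wrapping around).
Starting from "sampler": after the first operation, "samp"; after the second, "ucor".

ucor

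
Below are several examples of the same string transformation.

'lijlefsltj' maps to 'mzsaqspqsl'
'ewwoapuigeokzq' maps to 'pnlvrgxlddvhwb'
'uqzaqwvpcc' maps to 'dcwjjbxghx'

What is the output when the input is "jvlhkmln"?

rtsuqcso

The pattern: swap the front and back halves of the string, then shift every letter 7 places forward in the alphabet (wrapping around).
Starting from "jvlhkmln": after the first operation, "kmlnjvlh"; after the second, "rtsuqcso".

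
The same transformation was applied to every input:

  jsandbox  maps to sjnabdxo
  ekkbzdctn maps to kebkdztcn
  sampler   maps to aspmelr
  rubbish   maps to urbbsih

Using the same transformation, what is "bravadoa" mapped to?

rbvadaao

In each case the input is transformed by: swap each adjacent pair of characters (1↔2, 3↔4, ...).
So "bravadoa" becomes "rbvadaao".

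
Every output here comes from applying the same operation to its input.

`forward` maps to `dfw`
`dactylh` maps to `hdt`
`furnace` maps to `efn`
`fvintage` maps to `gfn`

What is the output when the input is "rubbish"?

What's happening: keep one character in every 3, starting at position 1 (positions 1st, 4th, 7th, ...), then move the last character to the front.
Working it through for "rubbish": intermediate "rbh", final "hrb".

hrb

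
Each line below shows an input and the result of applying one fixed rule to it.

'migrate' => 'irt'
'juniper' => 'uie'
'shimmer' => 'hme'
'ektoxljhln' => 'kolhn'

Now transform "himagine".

iaie

The rule is to keep every other character starting from the second (positions 2nd, 4th, 6th, ...).
On "himagine" that produces "iaie".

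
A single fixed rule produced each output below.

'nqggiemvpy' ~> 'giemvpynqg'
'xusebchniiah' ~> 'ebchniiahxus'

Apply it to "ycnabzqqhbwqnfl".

abzqqhbwqnflycn

In each case the input is transformed by: move the first 3 characters to the end (rotate left by 3).
So "ycnabzqqhbwqnfl" becomes "abzqqhbwqnflycn".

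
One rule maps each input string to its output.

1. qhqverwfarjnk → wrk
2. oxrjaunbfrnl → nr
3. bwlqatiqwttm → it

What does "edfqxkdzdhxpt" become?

dht

Looking at the pairs, the operation is to keep one character in every 3, starting at position 1 (positions 1st, 4th, 7th, ...), then delete the first 2 characters.
So "edfqxkdzdhxpt" becomes "dht".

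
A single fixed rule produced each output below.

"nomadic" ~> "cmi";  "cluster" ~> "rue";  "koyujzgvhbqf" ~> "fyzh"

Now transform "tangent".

Rule — move the last character to the front, then keep one character in every 3, starting at position 1 (positions 1st, 4th, 7th, ...).
So "tangent" becomes "tnn".

tnn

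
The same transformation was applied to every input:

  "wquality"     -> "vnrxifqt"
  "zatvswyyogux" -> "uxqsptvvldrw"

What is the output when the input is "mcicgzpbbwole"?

The rule is to shift every letter 3 places backward in the alphabet (wrapping around), then swap the first and last characters.
"mcicgzpbbwole" → "jzfzdwmyytlib" → "bzfzdwmyytlij".
(Check on "zatvswyyogux": → "wxqsptvvldru" → "uxqsptvvldrw" ✓)

bzfzdwmyytlij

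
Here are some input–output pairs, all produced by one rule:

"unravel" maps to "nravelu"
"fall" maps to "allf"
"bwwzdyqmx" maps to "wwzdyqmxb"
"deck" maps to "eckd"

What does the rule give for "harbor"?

The pattern: move the first character to the end.
For "harbor" the result is "arborh".

arborh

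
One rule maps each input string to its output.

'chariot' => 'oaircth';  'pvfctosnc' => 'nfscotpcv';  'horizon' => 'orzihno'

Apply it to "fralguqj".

The transformation: take characters alternately from the front and the back (1st, last, 2nd, 2nd-last, ...), then move the first 3 characters to the end (rotate left by 3).
Applying that to "fralguqj" gives "qaulgfjr".

qaulgfjr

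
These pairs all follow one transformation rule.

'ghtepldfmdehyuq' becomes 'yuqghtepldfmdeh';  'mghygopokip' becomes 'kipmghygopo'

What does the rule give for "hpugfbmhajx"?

ajxhpugfbmh

The rule is to move the last 3 characters to the front (rotate right by 3).
On "hpugfbmhajx" that produces "ajxhpugfbmh".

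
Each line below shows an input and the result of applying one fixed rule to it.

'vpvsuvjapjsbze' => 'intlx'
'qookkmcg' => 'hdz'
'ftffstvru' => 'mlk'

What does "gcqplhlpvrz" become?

veis

Each output is the input with this applied: shift every letter 7 places backward in the alphabet (wrapping around), then keep one character in every 3, starting at position 2 (positions 2nd, 5th, 8th, ...).
For "gcqplhlpvrz" the result is "veis".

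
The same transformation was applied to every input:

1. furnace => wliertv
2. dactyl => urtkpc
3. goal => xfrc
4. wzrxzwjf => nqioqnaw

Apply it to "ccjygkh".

The pattern: shift every letter 9 places backward in the alphabet (wrapping around).
For "ccjygkh" the result is "ttapxby".

ttapxby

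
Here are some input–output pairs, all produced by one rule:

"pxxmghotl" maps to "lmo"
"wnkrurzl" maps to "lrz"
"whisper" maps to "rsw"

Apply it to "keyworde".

ewd

Looking at the pairs, the operation is to swap the first and last characters, then keep one character in every 3, starting at position 1 (positions 1st, 4th, 7th, ...).
On "keyworde": the first step gives "eeywordk", and the second then gives "ewd".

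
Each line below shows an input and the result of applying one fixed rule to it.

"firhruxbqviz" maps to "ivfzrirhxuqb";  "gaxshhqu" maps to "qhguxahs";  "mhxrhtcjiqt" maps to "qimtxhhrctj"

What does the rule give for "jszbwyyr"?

The rule is to move the last 3 characters to the front (rotate right by 3), then swap each adjacent pair of characters (1↔2, 3↔4, ...).
Working it through for "jszbwyyr": intermediate "yyrjszbw", final "yyjrzswb".

yyjrzswb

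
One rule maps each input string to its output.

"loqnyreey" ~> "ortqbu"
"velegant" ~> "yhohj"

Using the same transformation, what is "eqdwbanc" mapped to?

The rule is to delete the last 3 characters, then shift every letter 3 places forward in the alphabet (wrapping around).
Working it through for "eqdwbanc": intermediate "eqdwb", final "htgze".

htgze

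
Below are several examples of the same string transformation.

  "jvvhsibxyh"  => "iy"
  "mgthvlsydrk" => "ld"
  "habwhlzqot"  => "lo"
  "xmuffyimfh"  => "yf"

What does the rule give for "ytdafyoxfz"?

yf

In each case the input is transformed by: keep one character in every 3, starting at position 3 (positions 3rd, 6th, 9th, ...), then delete the first character.
So "ytdafyoxfz" becomes "yf".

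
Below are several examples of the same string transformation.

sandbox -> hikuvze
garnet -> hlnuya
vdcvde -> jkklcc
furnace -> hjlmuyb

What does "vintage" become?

Looking at the pairs, the operation is to sort the characters into alphabetical order, then shift every letter 7 places forward in the alphabet (wrapping around).
"vintage" → "aegintv" → "hlnpuac".

hlnpuac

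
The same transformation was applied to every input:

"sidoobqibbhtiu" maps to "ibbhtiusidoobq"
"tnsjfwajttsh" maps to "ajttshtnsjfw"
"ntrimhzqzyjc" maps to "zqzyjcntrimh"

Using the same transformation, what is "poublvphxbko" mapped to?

phxbkopoublv

Looking at the pairs, the operation is to swap the front and back halves of the string.
So "poublvphxbko" becomes "phxbkopoublv".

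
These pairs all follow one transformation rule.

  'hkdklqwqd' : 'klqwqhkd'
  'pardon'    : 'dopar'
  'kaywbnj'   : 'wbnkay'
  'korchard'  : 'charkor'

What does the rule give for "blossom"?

The transformation: delete the last character, then move the first 3 characters to the end (rotate left by 3).
Working it through for "blossom": intermediate "blosso", final "ssoblo".

ssoblo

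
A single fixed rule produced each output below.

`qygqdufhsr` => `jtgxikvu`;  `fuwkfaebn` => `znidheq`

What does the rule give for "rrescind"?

hvflqg

The transformation: shift every letter 3 places forward in the alphabet (wrapping around), then delete the first 2 characters.
Applying that to "rrescind" gives "hvflqg".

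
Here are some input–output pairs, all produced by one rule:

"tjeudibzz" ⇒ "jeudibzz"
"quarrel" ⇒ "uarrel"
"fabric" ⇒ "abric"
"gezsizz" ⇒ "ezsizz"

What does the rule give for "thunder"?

Each output is the input with this applied: delete the first character.
Doing the same to "thunder": "hunder".

hunder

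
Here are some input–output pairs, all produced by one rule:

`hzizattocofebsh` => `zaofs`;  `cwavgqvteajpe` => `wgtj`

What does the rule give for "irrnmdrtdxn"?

Rule — keep one character in every 3, starting at position 2 (positions 2nd, 5th, 8th, ...).
On "irrnmdrtdxn" that produces "rmtn".

rmtn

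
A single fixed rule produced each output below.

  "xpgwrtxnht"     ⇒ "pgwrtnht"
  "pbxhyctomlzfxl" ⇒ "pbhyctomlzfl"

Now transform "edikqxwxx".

The rule is to remove every "x".
On "edikqxwxx" that produces "edikqw".

edikqw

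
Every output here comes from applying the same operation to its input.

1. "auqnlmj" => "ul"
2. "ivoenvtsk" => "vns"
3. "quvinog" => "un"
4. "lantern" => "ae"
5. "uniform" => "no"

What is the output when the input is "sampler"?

al

The rule is to keep one character in every 3, starting at position 2 (positions 2nd, 5th, 8th, ...).
For "sampler" the result is "al".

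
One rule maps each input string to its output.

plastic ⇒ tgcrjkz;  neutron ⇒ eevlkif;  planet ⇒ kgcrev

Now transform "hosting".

Each output is the input with this applied: shift every letter 9 places backward in the alphabet (wrapping around), then move the last character to the front.
On "hosting": the first step gives "yfjkzex", and the second then gives "xyfjkze".

xyfjkze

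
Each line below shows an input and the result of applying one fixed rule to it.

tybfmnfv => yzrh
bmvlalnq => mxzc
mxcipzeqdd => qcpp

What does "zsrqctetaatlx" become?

mfxj

Rule — shift every letter 12 places forward in the alphabet (wrapping around), then keep only the last 4 characters.
Starting from "zsrqctetaatlx": after the first operation, "ledcofqfmmfxj"; after the second, "mfxj".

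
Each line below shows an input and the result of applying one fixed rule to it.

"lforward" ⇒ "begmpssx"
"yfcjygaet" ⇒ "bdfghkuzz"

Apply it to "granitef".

The transformation: sort the characters into alphabetical order, then shift every letter 1 place forward in the alphabet (wrapping around).
Starting from "granitef": after the first operation, "aefginrt"; after the second, "bfghjosu".

bfghjosu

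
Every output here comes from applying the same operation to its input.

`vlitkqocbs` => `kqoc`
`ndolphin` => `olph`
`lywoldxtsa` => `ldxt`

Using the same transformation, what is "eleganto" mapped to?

What's happening: delete the last 2 characters, then keep only the last 4 characters.
Applying both steps to "eleganto": "elegan", then "egan".

egan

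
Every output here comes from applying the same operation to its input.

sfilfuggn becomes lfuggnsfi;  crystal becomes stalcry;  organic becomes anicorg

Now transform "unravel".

avelunr

Looking at the pairs, the operation is to move the first 3 characters to the end (rotate left by 3).
So "unravel" becomes "avelunr".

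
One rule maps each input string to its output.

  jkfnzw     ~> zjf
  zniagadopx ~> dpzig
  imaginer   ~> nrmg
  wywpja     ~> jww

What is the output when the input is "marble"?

lmr

What's happening: swap the front and back halves of the string, then keep every other character starting from the second (positions 2nd, 4th, 6th, ...).
On "marble": the first step gives "blemar", and the second then gives "lmr".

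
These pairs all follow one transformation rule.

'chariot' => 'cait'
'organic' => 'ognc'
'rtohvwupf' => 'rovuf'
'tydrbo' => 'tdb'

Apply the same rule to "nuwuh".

nwh

In each case the input is transformed by: keep every other character starting from the first (positions 1st, 3rd, 5th, ...).
For "nuwuh" the result is "nwh".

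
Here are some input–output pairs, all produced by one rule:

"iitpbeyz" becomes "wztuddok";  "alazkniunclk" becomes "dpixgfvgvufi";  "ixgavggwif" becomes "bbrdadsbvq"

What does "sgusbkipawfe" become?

The rule is to shift every letter 5 places backward in the alphabet (wrapping around), then swap the front and back halves of the string.
"sgusbkipawfe" → "nbpnwfdkvraz" → "dkvraznbpnwf".

dkvraznbpnwf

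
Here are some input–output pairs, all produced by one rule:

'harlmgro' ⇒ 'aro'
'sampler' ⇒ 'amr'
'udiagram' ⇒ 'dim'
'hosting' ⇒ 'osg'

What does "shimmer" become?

The transformation: swap each adjacent pair of characters (1↔2, 3↔4, ...), then keep one character in every 3, starting at position 1 (positions 1st, 4th, 7th, ...).
Starting from "shimmer": after the first operation, "hsmiemr"; after the second, "hir".

hir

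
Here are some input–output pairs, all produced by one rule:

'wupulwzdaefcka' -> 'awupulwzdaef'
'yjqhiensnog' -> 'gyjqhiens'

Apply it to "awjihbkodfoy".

yawjihbkod

The pattern: move the last 3 characters to the front (rotate right by 3), then delete the first 2 characters.
Doing the same to "awjihbkodfoy": "yawjihbkod".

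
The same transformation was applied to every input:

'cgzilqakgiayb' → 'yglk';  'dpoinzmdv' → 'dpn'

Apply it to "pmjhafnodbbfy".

Each output is the input with this applied: move the last 3 characters to the front (rotate right by 3), then keep one character in every 3, starting at position 2 (positions 2nd, 5th, 8th, ...).
Applying both steps to "pmjhafnodbbfy": "bfypmjhafnodb", then "fmao".

fmao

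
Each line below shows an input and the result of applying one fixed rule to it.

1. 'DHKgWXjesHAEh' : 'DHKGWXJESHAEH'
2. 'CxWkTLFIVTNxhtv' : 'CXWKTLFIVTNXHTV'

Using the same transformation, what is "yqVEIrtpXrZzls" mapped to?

YQVEIRTPXRZZLS

The transformation: convert every letter to uppercase.
On "yqVEIrtpXrZzls" that produces "YQVEIRTPXRZZLS".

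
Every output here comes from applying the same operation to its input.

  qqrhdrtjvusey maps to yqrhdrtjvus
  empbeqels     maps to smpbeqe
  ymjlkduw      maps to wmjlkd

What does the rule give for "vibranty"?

yibran

Rule — swap the first and last characters, then delete the last 2 characters.
For "vibranty", step one produces "yibrantv"; step two turns that into "yibran".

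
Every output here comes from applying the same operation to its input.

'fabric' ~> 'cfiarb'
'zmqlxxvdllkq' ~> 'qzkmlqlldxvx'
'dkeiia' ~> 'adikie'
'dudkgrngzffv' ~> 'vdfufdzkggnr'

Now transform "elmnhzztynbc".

The transformation: take characters alternately from the front and the back (1st, last, 2nd, 2nd-last, ...), then swap each adjacent pair of characters (1↔2, 3↔4, ...).
On "elmnhzztynbc": the first step gives "eclbmnnyhtzz", and the second then gives "ceblnmynthzz".
(Check on "zmqlxxvdllkq": → "zqmkqlllxdxv" → "qzkmlqlldxvx" ✓)

ceblnmynthzz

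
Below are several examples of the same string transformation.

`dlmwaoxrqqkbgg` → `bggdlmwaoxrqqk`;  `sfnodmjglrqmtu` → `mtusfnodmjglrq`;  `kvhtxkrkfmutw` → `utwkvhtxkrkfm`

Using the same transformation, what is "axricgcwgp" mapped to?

wgpaxricgc

Rule — move the last 3 characters to the front (rotate right by 3).
"axricgcwgp" → "wgpaxricgc".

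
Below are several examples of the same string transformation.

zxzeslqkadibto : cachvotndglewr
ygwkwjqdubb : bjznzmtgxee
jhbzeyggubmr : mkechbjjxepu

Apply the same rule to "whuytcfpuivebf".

In each case the input is transformed by: shift every letter 3 places forward in the alphabet (wrapping around).
On "whuytcfpuivebf" that produces "zkxbwfisxlyhei".

zkxbwfisxlyhei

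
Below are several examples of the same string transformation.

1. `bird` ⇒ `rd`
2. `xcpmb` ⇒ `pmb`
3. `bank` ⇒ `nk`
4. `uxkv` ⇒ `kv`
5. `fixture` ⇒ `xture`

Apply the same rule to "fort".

Rule — delete the first 2 characters.
Applying that to "fort" gives "rt".

rt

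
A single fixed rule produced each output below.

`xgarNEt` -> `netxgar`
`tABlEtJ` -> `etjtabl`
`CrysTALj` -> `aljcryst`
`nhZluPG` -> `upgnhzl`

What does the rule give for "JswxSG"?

The rule is to move the last 3 characters to the front (rotate right by 3), then convert every letter to lowercase.
Starting from "JswxSG": after the first operation, "xSGJsw"; after the second, "xsgjsw".

xsgjsw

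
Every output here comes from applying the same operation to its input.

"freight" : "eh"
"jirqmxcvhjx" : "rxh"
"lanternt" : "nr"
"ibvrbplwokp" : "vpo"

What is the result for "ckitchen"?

ih

What's happening: keep one character in every 3, starting at position 3 (positions 3rd, 6th, 9th, ...).
On "ckitchen" that produces "ih".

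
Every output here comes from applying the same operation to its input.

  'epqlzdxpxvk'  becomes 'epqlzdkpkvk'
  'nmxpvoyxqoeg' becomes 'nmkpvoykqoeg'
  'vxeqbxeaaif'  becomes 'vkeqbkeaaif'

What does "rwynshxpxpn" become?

rwynshkpkpn

The pattern: replace every "x" with "k".
So "rwynshxpxpn" becomes "rwynshkpkpn".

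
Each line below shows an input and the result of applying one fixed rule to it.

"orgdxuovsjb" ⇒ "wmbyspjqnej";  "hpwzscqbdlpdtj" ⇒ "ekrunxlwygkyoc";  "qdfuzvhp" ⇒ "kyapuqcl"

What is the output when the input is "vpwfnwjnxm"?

hkraireisq

Rule — swap the first and last characters, then shift every letter 5 places backward in the alphabet (wrapping around).
On "vpwfnwjnxm": the first step gives "mpwfnwjnxv", and the second then gives "hkraireisq".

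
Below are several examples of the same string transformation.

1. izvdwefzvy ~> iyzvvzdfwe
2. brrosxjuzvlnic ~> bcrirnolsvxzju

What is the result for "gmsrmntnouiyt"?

What's happening: take characters alternately from the front and the back (1st, last, 2nd, 2nd-last, ...).
Applying that to "gmsrmntnouiyt" gives "gtmysirumonnt".

gtmysirumonnt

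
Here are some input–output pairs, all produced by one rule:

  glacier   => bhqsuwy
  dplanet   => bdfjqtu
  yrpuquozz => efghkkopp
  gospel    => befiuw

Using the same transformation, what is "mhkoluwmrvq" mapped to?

abcceghklmx

The rule is to shift every letter 10 places backward in the alphabet (wrapping around), then sort the characters into alphabetical order.
For "mhkoluwmrvq", step one produces "cxaebkmchlg"; step two turns that into "abcceghklmx".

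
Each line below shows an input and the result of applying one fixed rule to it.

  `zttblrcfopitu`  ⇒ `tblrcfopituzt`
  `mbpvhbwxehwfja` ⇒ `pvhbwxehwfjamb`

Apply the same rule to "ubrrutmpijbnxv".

In each case the input is transformed by: move the first 2 characters to the end (rotate left by 2).
On "ubrrutmpijbnxv" that produces "rrutmpijbnxvub".

rrutmpijbnxvub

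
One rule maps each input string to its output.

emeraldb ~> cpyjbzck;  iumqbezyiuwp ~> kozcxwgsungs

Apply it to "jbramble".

pykzjchz

Each output is the input with this applied: shift every letter 2 places backward in the alphabet (wrapping around), then move the first 2 characters to the end (rotate left by 2).
Starting from "jbramble": after the first operation, "hzpykzjc"; after the second, "pykzjchz".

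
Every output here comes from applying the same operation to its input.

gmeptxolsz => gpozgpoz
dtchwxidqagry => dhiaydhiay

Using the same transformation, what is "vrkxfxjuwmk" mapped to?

vxjmvxjm

Each output is the input with this applied: keep one character in every 3, starting at position 1 (positions 1st, 4th, 7th, ...), then write the whole string twice.
"vrkxfxjuwmk" → "vxjm" → "vxjmvxjm".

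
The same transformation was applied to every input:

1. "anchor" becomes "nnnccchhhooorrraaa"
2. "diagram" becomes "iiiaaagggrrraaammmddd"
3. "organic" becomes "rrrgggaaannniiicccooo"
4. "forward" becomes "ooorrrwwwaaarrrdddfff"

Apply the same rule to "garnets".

The rule is to move the first character to the end, then repeat every character 3 times.
Working it through for "garnets": intermediate "arnetsg", final "aaarrrnnneeetttsssggg".

aaarrrnnneeetttsssggg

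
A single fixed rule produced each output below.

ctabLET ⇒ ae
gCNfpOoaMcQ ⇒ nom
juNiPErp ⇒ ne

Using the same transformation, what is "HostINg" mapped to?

sn

The rule is to keep one character in every 3, starting at position 3 (positions 3rd, 6th, 9th, ...), then convert every letter to lowercase.
For "HostINg", step one produces "sN"; step two turns that into "sn".
(Check on "ctabLET": → "aE" → "ae" ✓)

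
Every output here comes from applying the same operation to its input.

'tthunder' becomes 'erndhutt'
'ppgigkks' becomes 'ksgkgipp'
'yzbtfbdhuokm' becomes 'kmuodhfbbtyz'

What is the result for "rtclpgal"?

Looking at the pairs, the operation is to swap each adjacent pair of characters (1↔2, 3↔4, ...), then reverse the string.
For "rtclpgal" the result is "alpgclrt".

alpgclrt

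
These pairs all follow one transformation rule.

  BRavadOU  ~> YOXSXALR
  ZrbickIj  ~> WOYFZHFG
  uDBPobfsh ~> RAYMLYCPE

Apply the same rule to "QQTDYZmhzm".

The transformation: shift every letter 3 places backward in the alphabet (wrapping around), then convert every letter to uppercase.
Starting from "QQTDYZmhzm": after the first operation, "NNQAVWjewj"; after the second, "NNQAVWJEWJ".

NNQAVWJEWJ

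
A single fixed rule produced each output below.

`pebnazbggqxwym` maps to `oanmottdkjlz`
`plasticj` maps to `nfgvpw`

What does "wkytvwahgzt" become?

In each case the input is transformed by: delete the first 2 characters, then shift every letter 13 places forward in the alphabet (wrapping around) — i.e. ROT13.
Applying both steps to "wkytvwahgzt": "ytvwahgzt", then "lgijnutmg".

lgijnutmg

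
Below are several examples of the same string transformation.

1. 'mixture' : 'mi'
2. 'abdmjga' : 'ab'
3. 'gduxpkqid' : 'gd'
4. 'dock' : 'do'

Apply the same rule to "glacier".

gl

What's happening: keep only the first 2 characters.
On "glacier" that produces "gl".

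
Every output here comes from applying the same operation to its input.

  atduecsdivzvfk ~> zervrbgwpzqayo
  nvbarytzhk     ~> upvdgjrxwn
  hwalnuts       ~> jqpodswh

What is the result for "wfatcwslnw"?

The rule is to swap the front and back halves of the string, then shift every letter 4 places backward in the alphabet (wrapping around).
"wfatcwslnw" → "wslnwwfatc" → "sohjssbwpy".

sohjssbwpy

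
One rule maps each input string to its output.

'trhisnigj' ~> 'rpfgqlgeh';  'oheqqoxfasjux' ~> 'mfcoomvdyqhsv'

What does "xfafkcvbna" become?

The pattern: shift every letter 2 places backward in the alphabet (wrapping around).
On "xfafkcvbna" that produces "vdydiatzly".

vdydiatzly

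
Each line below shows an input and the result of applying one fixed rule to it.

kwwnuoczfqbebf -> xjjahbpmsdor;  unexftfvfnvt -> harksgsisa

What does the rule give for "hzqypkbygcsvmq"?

umdlcxoltpfi

The pattern: shift every letter 13 places forward in the alphabet (wrapping around) — i.e. ROT13, then delete the last 2 characters.
For "hzqypkbygcsvmq", step one produces "umdlcxoltpfizd"; step two turns that into "umdlcxoltpfi".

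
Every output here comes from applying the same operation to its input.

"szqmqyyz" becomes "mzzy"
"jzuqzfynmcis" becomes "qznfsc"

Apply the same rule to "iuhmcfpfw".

The rule is to keep every other character starting from the second (positions 2nd, 4th, 6th, ...), then swap each adjacent pair of characters (1↔2, 3↔4, ...).
Starting from "iuhmcfpfw": after the first operation, "umff"; after the second, "muff".

muff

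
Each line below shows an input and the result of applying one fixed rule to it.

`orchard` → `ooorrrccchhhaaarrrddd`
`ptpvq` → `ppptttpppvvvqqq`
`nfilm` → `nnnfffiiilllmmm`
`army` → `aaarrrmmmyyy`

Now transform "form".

fffooorrrmmm

In each case the input is transformed by: repeat every character 3 times.
For "form" the result is "fffooorrrmmm".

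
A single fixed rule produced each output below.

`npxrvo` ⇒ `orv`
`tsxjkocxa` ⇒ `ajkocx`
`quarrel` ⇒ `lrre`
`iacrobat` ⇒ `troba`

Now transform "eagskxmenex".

The pattern: delete the first 3 characters, then move the last character to the front.
On "eagskxmenex": the first step gives "skxmenex", and the second then gives "xskxmene".

xskxmene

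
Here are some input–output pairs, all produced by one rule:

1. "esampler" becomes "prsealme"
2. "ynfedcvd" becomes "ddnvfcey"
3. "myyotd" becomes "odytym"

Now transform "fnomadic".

The pattern: take characters alternately from the front and the back (1st, last, 2nd, 2nd-last, ...), then swap the first and last characters.
Applying both steps to "fnomadic": "fcniodma", then "acniodmf".

acniodmf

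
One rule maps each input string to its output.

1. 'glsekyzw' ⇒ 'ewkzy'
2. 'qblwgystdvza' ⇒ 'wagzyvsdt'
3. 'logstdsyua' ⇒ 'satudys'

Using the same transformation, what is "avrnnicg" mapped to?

ngnci

In each case the input is transformed by: delete the first 3 characters, then take characters alternately from the front and the back (1st, last, 2nd, 2nd-last, ...).
Working it through for "avrnnicg": intermediate "nnicg", final "ngnci".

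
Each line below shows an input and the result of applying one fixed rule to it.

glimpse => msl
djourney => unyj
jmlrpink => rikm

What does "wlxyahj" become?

Rule — keep every other character starting from the second (positions 2nd, 4th, 6th, ...), then move the first character to the end.
"wlxyahj" → "lyh" → "yhl".

yhl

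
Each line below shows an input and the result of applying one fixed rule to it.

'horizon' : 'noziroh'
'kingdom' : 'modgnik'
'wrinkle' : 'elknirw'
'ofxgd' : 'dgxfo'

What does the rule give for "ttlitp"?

In each case the input is transformed by: reverse the string.
Applying that to "ttlitp" gives "ptiltt".

ptiltt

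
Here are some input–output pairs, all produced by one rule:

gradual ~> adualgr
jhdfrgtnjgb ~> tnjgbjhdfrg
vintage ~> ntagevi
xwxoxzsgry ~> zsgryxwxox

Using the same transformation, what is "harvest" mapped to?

Each output is the input with this applied: move the last 3 characters to the front (rotate right by 3), then move the last 2 characters to the front (rotate right by 2).
For "harvest", step one produces "estharv"; step two turns that into "rvestha".

rvestha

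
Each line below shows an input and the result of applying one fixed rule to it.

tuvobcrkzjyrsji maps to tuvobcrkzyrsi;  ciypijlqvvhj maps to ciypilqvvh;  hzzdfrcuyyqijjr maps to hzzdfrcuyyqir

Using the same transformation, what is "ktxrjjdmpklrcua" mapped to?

ktxrdmpklrcua

In each case the input is transformed by: remove every "j".
On "ktxrjjdmpklrcua" that produces "ktxrdmpklrcua".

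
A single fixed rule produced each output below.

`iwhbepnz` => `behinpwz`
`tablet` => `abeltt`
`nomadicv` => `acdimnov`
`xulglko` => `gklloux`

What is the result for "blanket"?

What's happening: sort the characters into alphabetical order.
So "blanket" becomes "abeklnt".

abeklnt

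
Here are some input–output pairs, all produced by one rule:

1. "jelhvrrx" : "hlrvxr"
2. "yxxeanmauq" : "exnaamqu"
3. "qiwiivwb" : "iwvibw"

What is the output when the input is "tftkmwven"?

ktwmevn

The transformation: delete the first 2 characters, then swap each adjacent pair of characters (1↔2, 3↔4, ...).
Working it through for "tftkmwven": intermediate "tkmwven", final "ktwmevn".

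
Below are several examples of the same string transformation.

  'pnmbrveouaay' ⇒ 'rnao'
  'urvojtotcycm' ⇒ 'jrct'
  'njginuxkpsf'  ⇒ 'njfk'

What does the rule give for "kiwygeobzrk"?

What's happening: keep one character in every 3, starting at position 2 (positions 2nd, 5th, 8th, ...), then swap each adjacent pair of characters (1↔2, 3↔4, ...).
Working it through for "kiwygeobzrk": intermediate "igbk", final "gikb".

gikb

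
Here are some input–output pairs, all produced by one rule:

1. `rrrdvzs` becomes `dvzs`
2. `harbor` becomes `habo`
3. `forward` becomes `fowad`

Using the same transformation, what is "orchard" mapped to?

Looking at the pairs, the operation is to remove every "r".
Applying that to "orchard" gives "ochad".

ochad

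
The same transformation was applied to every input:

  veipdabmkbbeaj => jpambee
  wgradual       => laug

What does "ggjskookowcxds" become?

ssokwxg

Rule — keep every other character starting from the second (positions 2nd, 4th, 6th, ...), then swap the first and last characters.
On "ggjskookowcxds": the first step gives "gsokwxs", and the second then gives "ssokwxg".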